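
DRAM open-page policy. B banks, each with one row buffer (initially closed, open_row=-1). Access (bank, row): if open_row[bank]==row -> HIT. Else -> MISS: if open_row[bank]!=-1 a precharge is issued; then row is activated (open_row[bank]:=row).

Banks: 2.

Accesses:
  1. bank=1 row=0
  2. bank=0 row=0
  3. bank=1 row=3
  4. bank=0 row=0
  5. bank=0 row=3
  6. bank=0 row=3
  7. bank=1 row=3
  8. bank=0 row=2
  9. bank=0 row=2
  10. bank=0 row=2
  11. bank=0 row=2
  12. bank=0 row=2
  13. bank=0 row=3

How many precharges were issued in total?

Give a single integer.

Acc 1: bank1 row0 -> MISS (open row0); precharges=0
Acc 2: bank0 row0 -> MISS (open row0); precharges=0
Acc 3: bank1 row3 -> MISS (open row3); precharges=1
Acc 4: bank0 row0 -> HIT
Acc 5: bank0 row3 -> MISS (open row3); precharges=2
Acc 6: bank0 row3 -> HIT
Acc 7: bank1 row3 -> HIT
Acc 8: bank0 row2 -> MISS (open row2); precharges=3
Acc 9: bank0 row2 -> HIT
Acc 10: bank0 row2 -> HIT
Acc 11: bank0 row2 -> HIT
Acc 12: bank0 row2 -> HIT
Acc 13: bank0 row3 -> MISS (open row3); precharges=4

Answer: 4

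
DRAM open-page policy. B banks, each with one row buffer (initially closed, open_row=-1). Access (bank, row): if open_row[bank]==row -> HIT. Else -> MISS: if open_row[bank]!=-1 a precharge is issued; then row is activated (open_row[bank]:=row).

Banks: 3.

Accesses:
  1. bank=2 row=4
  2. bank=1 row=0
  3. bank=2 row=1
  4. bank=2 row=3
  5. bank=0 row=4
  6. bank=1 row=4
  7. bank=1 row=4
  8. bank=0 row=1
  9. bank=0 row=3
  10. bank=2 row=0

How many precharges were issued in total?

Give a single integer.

Answer: 6

Derivation:
Acc 1: bank2 row4 -> MISS (open row4); precharges=0
Acc 2: bank1 row0 -> MISS (open row0); precharges=0
Acc 3: bank2 row1 -> MISS (open row1); precharges=1
Acc 4: bank2 row3 -> MISS (open row3); precharges=2
Acc 5: bank0 row4 -> MISS (open row4); precharges=2
Acc 6: bank1 row4 -> MISS (open row4); precharges=3
Acc 7: bank1 row4 -> HIT
Acc 8: bank0 row1 -> MISS (open row1); precharges=4
Acc 9: bank0 row3 -> MISS (open row3); precharges=5
Acc 10: bank2 row0 -> MISS (open row0); precharges=6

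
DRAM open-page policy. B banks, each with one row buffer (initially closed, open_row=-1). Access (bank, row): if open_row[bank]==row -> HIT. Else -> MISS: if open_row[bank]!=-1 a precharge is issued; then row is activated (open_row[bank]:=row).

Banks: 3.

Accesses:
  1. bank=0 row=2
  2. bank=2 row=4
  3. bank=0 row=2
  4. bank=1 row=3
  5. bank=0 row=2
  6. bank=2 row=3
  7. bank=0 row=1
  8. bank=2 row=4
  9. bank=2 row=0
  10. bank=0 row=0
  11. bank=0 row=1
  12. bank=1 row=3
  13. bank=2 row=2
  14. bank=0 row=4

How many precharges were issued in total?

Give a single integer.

Acc 1: bank0 row2 -> MISS (open row2); precharges=0
Acc 2: bank2 row4 -> MISS (open row4); precharges=0
Acc 3: bank0 row2 -> HIT
Acc 4: bank1 row3 -> MISS (open row3); precharges=0
Acc 5: bank0 row2 -> HIT
Acc 6: bank2 row3 -> MISS (open row3); precharges=1
Acc 7: bank0 row1 -> MISS (open row1); precharges=2
Acc 8: bank2 row4 -> MISS (open row4); precharges=3
Acc 9: bank2 row0 -> MISS (open row0); precharges=4
Acc 10: bank0 row0 -> MISS (open row0); precharges=5
Acc 11: bank0 row1 -> MISS (open row1); precharges=6
Acc 12: bank1 row3 -> HIT
Acc 13: bank2 row2 -> MISS (open row2); precharges=7
Acc 14: bank0 row4 -> MISS (open row4); precharges=8

Answer: 8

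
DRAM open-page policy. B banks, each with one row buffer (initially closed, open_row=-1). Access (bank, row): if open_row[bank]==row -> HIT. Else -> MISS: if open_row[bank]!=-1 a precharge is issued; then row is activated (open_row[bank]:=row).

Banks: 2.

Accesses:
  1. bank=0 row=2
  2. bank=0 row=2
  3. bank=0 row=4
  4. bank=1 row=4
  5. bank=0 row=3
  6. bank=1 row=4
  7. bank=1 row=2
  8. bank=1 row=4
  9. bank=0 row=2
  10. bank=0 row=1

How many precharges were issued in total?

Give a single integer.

Answer: 6

Derivation:
Acc 1: bank0 row2 -> MISS (open row2); precharges=0
Acc 2: bank0 row2 -> HIT
Acc 3: bank0 row4 -> MISS (open row4); precharges=1
Acc 4: bank1 row4 -> MISS (open row4); precharges=1
Acc 5: bank0 row3 -> MISS (open row3); precharges=2
Acc 6: bank1 row4 -> HIT
Acc 7: bank1 row2 -> MISS (open row2); precharges=3
Acc 8: bank1 row4 -> MISS (open row4); precharges=4
Acc 9: bank0 row2 -> MISS (open row2); precharges=5
Acc 10: bank0 row1 -> MISS (open row1); precharges=6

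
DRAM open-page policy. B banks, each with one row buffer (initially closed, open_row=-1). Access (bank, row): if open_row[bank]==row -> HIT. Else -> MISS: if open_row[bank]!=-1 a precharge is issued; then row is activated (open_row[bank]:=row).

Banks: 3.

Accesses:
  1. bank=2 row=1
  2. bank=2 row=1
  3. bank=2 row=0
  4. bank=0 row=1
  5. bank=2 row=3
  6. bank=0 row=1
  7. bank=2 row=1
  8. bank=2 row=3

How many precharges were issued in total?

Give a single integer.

Answer: 4

Derivation:
Acc 1: bank2 row1 -> MISS (open row1); precharges=0
Acc 2: bank2 row1 -> HIT
Acc 3: bank2 row0 -> MISS (open row0); precharges=1
Acc 4: bank0 row1 -> MISS (open row1); precharges=1
Acc 5: bank2 row3 -> MISS (open row3); precharges=2
Acc 6: bank0 row1 -> HIT
Acc 7: bank2 row1 -> MISS (open row1); precharges=3
Acc 8: bank2 row3 -> MISS (open row3); precharges=4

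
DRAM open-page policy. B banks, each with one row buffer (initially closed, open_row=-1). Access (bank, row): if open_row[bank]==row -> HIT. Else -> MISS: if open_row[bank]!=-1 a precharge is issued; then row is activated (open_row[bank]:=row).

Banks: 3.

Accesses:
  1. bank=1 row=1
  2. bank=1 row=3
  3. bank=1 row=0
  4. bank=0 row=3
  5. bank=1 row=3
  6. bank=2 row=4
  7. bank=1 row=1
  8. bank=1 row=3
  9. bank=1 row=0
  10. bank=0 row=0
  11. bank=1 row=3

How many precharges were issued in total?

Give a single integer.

Answer: 8

Derivation:
Acc 1: bank1 row1 -> MISS (open row1); precharges=0
Acc 2: bank1 row3 -> MISS (open row3); precharges=1
Acc 3: bank1 row0 -> MISS (open row0); precharges=2
Acc 4: bank0 row3 -> MISS (open row3); precharges=2
Acc 5: bank1 row3 -> MISS (open row3); precharges=3
Acc 6: bank2 row4 -> MISS (open row4); precharges=3
Acc 7: bank1 row1 -> MISS (open row1); precharges=4
Acc 8: bank1 row3 -> MISS (open row3); precharges=5
Acc 9: bank1 row0 -> MISS (open row0); precharges=6
Acc 10: bank0 row0 -> MISS (open row0); precharges=7
Acc 11: bank1 row3 -> MISS (open row3); precharges=8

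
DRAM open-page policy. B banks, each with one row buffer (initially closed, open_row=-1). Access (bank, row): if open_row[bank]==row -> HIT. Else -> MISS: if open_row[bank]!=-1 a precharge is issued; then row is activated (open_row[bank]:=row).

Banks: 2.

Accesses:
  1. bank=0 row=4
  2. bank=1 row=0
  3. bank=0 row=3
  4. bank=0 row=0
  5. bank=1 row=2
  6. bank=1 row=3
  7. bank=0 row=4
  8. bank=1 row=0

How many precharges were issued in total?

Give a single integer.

Acc 1: bank0 row4 -> MISS (open row4); precharges=0
Acc 2: bank1 row0 -> MISS (open row0); precharges=0
Acc 3: bank0 row3 -> MISS (open row3); precharges=1
Acc 4: bank0 row0 -> MISS (open row0); precharges=2
Acc 5: bank1 row2 -> MISS (open row2); precharges=3
Acc 6: bank1 row3 -> MISS (open row3); precharges=4
Acc 7: bank0 row4 -> MISS (open row4); precharges=5
Acc 8: bank1 row0 -> MISS (open row0); precharges=6

Answer: 6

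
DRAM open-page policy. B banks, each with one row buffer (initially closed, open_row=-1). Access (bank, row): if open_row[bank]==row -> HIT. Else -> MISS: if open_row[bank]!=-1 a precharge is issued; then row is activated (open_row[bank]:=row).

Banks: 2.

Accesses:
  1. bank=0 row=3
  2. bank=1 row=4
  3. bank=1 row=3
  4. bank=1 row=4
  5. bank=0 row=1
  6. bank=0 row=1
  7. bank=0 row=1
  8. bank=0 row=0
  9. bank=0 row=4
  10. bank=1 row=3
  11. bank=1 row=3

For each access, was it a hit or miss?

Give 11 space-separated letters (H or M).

Acc 1: bank0 row3 -> MISS (open row3); precharges=0
Acc 2: bank1 row4 -> MISS (open row4); precharges=0
Acc 3: bank1 row3 -> MISS (open row3); precharges=1
Acc 4: bank1 row4 -> MISS (open row4); precharges=2
Acc 5: bank0 row1 -> MISS (open row1); precharges=3
Acc 6: bank0 row1 -> HIT
Acc 7: bank0 row1 -> HIT
Acc 8: bank0 row0 -> MISS (open row0); precharges=4
Acc 9: bank0 row4 -> MISS (open row4); precharges=5
Acc 10: bank1 row3 -> MISS (open row3); precharges=6
Acc 11: bank1 row3 -> HIT

Answer: M M M M M H H M M M H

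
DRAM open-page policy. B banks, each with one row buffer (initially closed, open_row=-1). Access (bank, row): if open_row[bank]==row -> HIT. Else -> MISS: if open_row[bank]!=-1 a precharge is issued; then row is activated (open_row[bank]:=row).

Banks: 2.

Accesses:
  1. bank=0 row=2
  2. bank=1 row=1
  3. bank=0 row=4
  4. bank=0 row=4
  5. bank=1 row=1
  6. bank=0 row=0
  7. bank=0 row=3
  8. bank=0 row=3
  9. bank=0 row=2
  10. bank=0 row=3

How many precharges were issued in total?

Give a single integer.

Acc 1: bank0 row2 -> MISS (open row2); precharges=0
Acc 2: bank1 row1 -> MISS (open row1); precharges=0
Acc 3: bank0 row4 -> MISS (open row4); precharges=1
Acc 4: bank0 row4 -> HIT
Acc 5: bank1 row1 -> HIT
Acc 6: bank0 row0 -> MISS (open row0); precharges=2
Acc 7: bank0 row3 -> MISS (open row3); precharges=3
Acc 8: bank0 row3 -> HIT
Acc 9: bank0 row2 -> MISS (open row2); precharges=4
Acc 10: bank0 row3 -> MISS (open row3); precharges=5

Answer: 5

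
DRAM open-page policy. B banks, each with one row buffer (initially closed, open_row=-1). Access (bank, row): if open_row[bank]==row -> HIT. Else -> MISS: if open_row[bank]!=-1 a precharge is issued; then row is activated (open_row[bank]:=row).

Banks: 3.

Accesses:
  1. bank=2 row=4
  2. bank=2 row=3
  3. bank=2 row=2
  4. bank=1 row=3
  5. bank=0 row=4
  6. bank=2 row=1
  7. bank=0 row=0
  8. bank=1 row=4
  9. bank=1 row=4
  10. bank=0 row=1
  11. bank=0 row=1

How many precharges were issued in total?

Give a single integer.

Acc 1: bank2 row4 -> MISS (open row4); precharges=0
Acc 2: bank2 row3 -> MISS (open row3); precharges=1
Acc 3: bank2 row2 -> MISS (open row2); precharges=2
Acc 4: bank1 row3 -> MISS (open row3); precharges=2
Acc 5: bank0 row4 -> MISS (open row4); precharges=2
Acc 6: bank2 row1 -> MISS (open row1); precharges=3
Acc 7: bank0 row0 -> MISS (open row0); precharges=4
Acc 8: bank1 row4 -> MISS (open row4); precharges=5
Acc 9: bank1 row4 -> HIT
Acc 10: bank0 row1 -> MISS (open row1); precharges=6
Acc 11: bank0 row1 -> HIT

Answer: 6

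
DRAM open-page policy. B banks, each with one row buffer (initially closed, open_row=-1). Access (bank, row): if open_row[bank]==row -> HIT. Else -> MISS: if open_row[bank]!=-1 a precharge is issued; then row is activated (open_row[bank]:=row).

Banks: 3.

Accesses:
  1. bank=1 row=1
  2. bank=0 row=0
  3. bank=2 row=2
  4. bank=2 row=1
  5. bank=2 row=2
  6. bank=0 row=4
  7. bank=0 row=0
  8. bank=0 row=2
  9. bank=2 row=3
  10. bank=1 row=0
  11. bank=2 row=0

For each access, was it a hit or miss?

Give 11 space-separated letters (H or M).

Acc 1: bank1 row1 -> MISS (open row1); precharges=0
Acc 2: bank0 row0 -> MISS (open row0); precharges=0
Acc 3: bank2 row2 -> MISS (open row2); precharges=0
Acc 4: bank2 row1 -> MISS (open row1); precharges=1
Acc 5: bank2 row2 -> MISS (open row2); precharges=2
Acc 6: bank0 row4 -> MISS (open row4); precharges=3
Acc 7: bank0 row0 -> MISS (open row0); precharges=4
Acc 8: bank0 row2 -> MISS (open row2); precharges=5
Acc 9: bank2 row3 -> MISS (open row3); precharges=6
Acc 10: bank1 row0 -> MISS (open row0); precharges=7
Acc 11: bank2 row0 -> MISS (open row0); precharges=8

Answer: M M M M M M M M M M M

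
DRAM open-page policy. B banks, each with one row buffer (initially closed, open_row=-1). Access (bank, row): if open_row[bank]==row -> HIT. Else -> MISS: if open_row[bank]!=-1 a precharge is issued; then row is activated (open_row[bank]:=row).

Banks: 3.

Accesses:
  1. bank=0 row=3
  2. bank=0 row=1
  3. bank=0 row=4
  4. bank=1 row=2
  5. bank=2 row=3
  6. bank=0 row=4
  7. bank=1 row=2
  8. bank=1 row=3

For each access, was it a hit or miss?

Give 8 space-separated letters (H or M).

Acc 1: bank0 row3 -> MISS (open row3); precharges=0
Acc 2: bank0 row1 -> MISS (open row1); precharges=1
Acc 3: bank0 row4 -> MISS (open row4); precharges=2
Acc 4: bank1 row2 -> MISS (open row2); precharges=2
Acc 5: bank2 row3 -> MISS (open row3); precharges=2
Acc 6: bank0 row4 -> HIT
Acc 7: bank1 row2 -> HIT
Acc 8: bank1 row3 -> MISS (open row3); precharges=3

Answer: M M M M M H H M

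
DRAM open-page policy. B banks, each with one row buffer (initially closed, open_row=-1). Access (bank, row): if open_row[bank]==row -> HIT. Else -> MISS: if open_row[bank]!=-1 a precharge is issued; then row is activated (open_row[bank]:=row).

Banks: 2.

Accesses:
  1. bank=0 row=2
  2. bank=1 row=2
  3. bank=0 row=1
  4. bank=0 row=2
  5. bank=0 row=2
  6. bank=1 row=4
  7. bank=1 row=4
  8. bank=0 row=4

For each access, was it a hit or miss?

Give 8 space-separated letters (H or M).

Acc 1: bank0 row2 -> MISS (open row2); precharges=0
Acc 2: bank1 row2 -> MISS (open row2); precharges=0
Acc 3: bank0 row1 -> MISS (open row1); precharges=1
Acc 4: bank0 row2 -> MISS (open row2); precharges=2
Acc 5: bank0 row2 -> HIT
Acc 6: bank1 row4 -> MISS (open row4); precharges=3
Acc 7: bank1 row4 -> HIT
Acc 8: bank0 row4 -> MISS (open row4); precharges=4

Answer: M M M M H M H M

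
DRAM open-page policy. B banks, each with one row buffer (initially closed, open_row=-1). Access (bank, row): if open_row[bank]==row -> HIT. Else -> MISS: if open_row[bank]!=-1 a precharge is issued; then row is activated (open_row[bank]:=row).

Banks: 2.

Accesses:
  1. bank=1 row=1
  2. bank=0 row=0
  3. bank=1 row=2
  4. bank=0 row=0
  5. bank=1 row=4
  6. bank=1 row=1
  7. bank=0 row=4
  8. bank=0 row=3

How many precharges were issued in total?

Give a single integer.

Acc 1: bank1 row1 -> MISS (open row1); precharges=0
Acc 2: bank0 row0 -> MISS (open row0); precharges=0
Acc 3: bank1 row2 -> MISS (open row2); precharges=1
Acc 4: bank0 row0 -> HIT
Acc 5: bank1 row4 -> MISS (open row4); precharges=2
Acc 6: bank1 row1 -> MISS (open row1); precharges=3
Acc 7: bank0 row4 -> MISS (open row4); precharges=4
Acc 8: bank0 row3 -> MISS (open row3); precharges=5

Answer: 5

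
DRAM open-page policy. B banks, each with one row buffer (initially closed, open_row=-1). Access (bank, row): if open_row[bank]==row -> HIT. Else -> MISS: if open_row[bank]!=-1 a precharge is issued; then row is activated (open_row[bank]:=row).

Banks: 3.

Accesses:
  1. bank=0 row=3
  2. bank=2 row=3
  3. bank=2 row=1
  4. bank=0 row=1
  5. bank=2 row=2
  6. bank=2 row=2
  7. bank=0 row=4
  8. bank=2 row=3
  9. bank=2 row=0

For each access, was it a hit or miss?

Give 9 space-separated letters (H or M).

Acc 1: bank0 row3 -> MISS (open row3); precharges=0
Acc 2: bank2 row3 -> MISS (open row3); precharges=0
Acc 3: bank2 row1 -> MISS (open row1); precharges=1
Acc 4: bank0 row1 -> MISS (open row1); precharges=2
Acc 5: bank2 row2 -> MISS (open row2); precharges=3
Acc 6: bank2 row2 -> HIT
Acc 7: bank0 row4 -> MISS (open row4); precharges=4
Acc 8: bank2 row3 -> MISS (open row3); precharges=5
Acc 9: bank2 row0 -> MISS (open row0); precharges=6

Answer: M M M M M H M M M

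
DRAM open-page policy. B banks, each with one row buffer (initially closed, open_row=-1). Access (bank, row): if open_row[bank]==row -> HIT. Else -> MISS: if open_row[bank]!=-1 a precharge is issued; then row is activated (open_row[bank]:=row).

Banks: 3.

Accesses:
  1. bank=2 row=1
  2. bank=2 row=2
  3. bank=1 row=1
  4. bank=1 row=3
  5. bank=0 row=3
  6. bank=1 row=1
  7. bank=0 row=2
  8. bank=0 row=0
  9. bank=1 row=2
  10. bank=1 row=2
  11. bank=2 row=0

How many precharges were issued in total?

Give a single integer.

Acc 1: bank2 row1 -> MISS (open row1); precharges=0
Acc 2: bank2 row2 -> MISS (open row2); precharges=1
Acc 3: bank1 row1 -> MISS (open row1); precharges=1
Acc 4: bank1 row3 -> MISS (open row3); precharges=2
Acc 5: bank0 row3 -> MISS (open row3); precharges=2
Acc 6: bank1 row1 -> MISS (open row1); precharges=3
Acc 7: bank0 row2 -> MISS (open row2); precharges=4
Acc 8: bank0 row0 -> MISS (open row0); precharges=5
Acc 9: bank1 row2 -> MISS (open row2); precharges=6
Acc 10: bank1 row2 -> HIT
Acc 11: bank2 row0 -> MISS (open row0); precharges=7

Answer: 7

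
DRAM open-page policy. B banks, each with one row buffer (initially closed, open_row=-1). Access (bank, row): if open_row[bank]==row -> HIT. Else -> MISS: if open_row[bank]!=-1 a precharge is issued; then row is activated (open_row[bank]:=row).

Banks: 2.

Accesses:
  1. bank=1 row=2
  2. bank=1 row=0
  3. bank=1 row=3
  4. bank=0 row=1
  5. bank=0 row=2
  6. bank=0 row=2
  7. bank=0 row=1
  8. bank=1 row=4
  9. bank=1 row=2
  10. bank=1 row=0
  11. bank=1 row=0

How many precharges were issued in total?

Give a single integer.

Answer: 7

Derivation:
Acc 1: bank1 row2 -> MISS (open row2); precharges=0
Acc 2: bank1 row0 -> MISS (open row0); precharges=1
Acc 3: bank1 row3 -> MISS (open row3); precharges=2
Acc 4: bank0 row1 -> MISS (open row1); precharges=2
Acc 5: bank0 row2 -> MISS (open row2); precharges=3
Acc 6: bank0 row2 -> HIT
Acc 7: bank0 row1 -> MISS (open row1); precharges=4
Acc 8: bank1 row4 -> MISS (open row4); precharges=5
Acc 9: bank1 row2 -> MISS (open row2); precharges=6
Acc 10: bank1 row0 -> MISS (open row0); precharges=7
Acc 11: bank1 row0 -> HIT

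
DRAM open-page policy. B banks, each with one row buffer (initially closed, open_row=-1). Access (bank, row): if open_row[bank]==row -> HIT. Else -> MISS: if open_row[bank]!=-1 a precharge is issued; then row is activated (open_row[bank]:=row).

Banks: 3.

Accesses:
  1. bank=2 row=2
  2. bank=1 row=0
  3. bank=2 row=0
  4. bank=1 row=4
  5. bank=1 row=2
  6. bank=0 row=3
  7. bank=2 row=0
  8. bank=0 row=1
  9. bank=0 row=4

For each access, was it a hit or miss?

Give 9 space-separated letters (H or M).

Acc 1: bank2 row2 -> MISS (open row2); precharges=0
Acc 2: bank1 row0 -> MISS (open row0); precharges=0
Acc 3: bank2 row0 -> MISS (open row0); precharges=1
Acc 4: bank1 row4 -> MISS (open row4); precharges=2
Acc 5: bank1 row2 -> MISS (open row2); precharges=3
Acc 6: bank0 row3 -> MISS (open row3); precharges=3
Acc 7: bank2 row0 -> HIT
Acc 8: bank0 row1 -> MISS (open row1); precharges=4
Acc 9: bank0 row4 -> MISS (open row4); precharges=5

Answer: M M M M M M H M M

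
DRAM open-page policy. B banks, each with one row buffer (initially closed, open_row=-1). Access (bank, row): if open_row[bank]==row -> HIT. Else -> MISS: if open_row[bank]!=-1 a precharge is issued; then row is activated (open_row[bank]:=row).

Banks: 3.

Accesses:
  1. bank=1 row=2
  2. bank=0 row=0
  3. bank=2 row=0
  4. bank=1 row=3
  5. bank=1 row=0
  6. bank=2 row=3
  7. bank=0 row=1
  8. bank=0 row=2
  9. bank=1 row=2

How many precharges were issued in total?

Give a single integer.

Acc 1: bank1 row2 -> MISS (open row2); precharges=0
Acc 2: bank0 row0 -> MISS (open row0); precharges=0
Acc 3: bank2 row0 -> MISS (open row0); precharges=0
Acc 4: bank1 row3 -> MISS (open row3); precharges=1
Acc 5: bank1 row0 -> MISS (open row0); precharges=2
Acc 6: bank2 row3 -> MISS (open row3); precharges=3
Acc 7: bank0 row1 -> MISS (open row1); precharges=4
Acc 8: bank0 row2 -> MISS (open row2); precharges=5
Acc 9: bank1 row2 -> MISS (open row2); precharges=6

Answer: 6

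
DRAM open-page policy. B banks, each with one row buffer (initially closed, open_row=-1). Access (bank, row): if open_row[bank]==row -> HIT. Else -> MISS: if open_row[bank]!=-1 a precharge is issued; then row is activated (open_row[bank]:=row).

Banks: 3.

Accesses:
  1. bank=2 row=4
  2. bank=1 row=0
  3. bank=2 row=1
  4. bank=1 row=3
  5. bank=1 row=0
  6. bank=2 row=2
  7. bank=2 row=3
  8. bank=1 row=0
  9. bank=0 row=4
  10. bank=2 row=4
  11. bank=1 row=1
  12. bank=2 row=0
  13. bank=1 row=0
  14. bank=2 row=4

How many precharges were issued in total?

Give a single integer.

Acc 1: bank2 row4 -> MISS (open row4); precharges=0
Acc 2: bank1 row0 -> MISS (open row0); precharges=0
Acc 3: bank2 row1 -> MISS (open row1); precharges=1
Acc 4: bank1 row3 -> MISS (open row3); precharges=2
Acc 5: bank1 row0 -> MISS (open row0); precharges=3
Acc 6: bank2 row2 -> MISS (open row2); precharges=4
Acc 7: bank2 row3 -> MISS (open row3); precharges=5
Acc 8: bank1 row0 -> HIT
Acc 9: bank0 row4 -> MISS (open row4); precharges=5
Acc 10: bank2 row4 -> MISS (open row4); precharges=6
Acc 11: bank1 row1 -> MISS (open row1); precharges=7
Acc 12: bank2 row0 -> MISS (open row0); precharges=8
Acc 13: bank1 row0 -> MISS (open row0); precharges=9
Acc 14: bank2 row4 -> MISS (open row4); precharges=10

Answer: 10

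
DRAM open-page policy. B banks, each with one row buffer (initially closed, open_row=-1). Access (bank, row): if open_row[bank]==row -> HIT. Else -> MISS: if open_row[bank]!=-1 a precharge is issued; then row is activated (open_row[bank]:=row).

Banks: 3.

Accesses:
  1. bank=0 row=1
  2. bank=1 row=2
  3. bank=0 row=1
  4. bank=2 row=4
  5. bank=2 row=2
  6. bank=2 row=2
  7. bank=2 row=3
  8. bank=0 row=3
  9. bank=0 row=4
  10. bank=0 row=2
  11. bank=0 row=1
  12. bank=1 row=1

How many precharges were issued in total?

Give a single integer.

Answer: 7

Derivation:
Acc 1: bank0 row1 -> MISS (open row1); precharges=0
Acc 2: bank1 row2 -> MISS (open row2); precharges=0
Acc 3: bank0 row1 -> HIT
Acc 4: bank2 row4 -> MISS (open row4); precharges=0
Acc 5: bank2 row2 -> MISS (open row2); precharges=1
Acc 6: bank2 row2 -> HIT
Acc 7: bank2 row3 -> MISS (open row3); precharges=2
Acc 8: bank0 row3 -> MISS (open row3); precharges=3
Acc 9: bank0 row4 -> MISS (open row4); precharges=4
Acc 10: bank0 row2 -> MISS (open row2); precharges=5
Acc 11: bank0 row1 -> MISS (open row1); precharges=6
Acc 12: bank1 row1 -> MISS (open row1); precharges=7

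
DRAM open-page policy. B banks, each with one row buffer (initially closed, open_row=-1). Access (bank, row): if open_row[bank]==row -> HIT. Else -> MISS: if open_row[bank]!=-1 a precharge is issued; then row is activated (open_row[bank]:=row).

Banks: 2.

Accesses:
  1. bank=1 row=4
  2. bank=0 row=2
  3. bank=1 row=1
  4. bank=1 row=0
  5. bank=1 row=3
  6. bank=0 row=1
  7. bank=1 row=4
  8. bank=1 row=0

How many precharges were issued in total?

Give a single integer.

Acc 1: bank1 row4 -> MISS (open row4); precharges=0
Acc 2: bank0 row2 -> MISS (open row2); precharges=0
Acc 3: bank1 row1 -> MISS (open row1); precharges=1
Acc 4: bank1 row0 -> MISS (open row0); precharges=2
Acc 5: bank1 row3 -> MISS (open row3); precharges=3
Acc 6: bank0 row1 -> MISS (open row1); precharges=4
Acc 7: bank1 row4 -> MISS (open row4); precharges=5
Acc 8: bank1 row0 -> MISS (open row0); precharges=6

Answer: 6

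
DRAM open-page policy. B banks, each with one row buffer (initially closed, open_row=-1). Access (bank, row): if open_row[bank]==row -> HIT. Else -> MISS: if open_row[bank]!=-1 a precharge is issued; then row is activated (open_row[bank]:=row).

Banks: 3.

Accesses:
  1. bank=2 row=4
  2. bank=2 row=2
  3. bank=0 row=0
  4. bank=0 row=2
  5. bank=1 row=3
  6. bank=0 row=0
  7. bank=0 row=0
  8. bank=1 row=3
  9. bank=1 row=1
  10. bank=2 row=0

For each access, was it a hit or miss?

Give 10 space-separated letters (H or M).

Acc 1: bank2 row4 -> MISS (open row4); precharges=0
Acc 2: bank2 row2 -> MISS (open row2); precharges=1
Acc 3: bank0 row0 -> MISS (open row0); precharges=1
Acc 4: bank0 row2 -> MISS (open row2); precharges=2
Acc 5: bank1 row3 -> MISS (open row3); precharges=2
Acc 6: bank0 row0 -> MISS (open row0); precharges=3
Acc 7: bank0 row0 -> HIT
Acc 8: bank1 row3 -> HIT
Acc 9: bank1 row1 -> MISS (open row1); precharges=4
Acc 10: bank2 row0 -> MISS (open row0); precharges=5

Answer: M M M M M M H H M M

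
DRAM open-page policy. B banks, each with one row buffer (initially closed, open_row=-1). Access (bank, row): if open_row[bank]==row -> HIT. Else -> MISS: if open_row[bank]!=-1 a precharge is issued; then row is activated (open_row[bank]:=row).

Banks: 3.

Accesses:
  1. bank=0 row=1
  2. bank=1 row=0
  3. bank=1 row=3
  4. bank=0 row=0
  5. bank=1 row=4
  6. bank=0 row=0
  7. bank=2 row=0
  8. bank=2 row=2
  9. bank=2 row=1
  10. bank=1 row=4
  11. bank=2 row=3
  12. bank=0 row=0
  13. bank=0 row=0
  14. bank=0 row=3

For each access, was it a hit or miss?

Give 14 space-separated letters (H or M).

Answer: M M M M M H M M M H M H H M

Derivation:
Acc 1: bank0 row1 -> MISS (open row1); precharges=0
Acc 2: bank1 row0 -> MISS (open row0); precharges=0
Acc 3: bank1 row3 -> MISS (open row3); precharges=1
Acc 4: bank0 row0 -> MISS (open row0); precharges=2
Acc 5: bank1 row4 -> MISS (open row4); precharges=3
Acc 6: bank0 row0 -> HIT
Acc 7: bank2 row0 -> MISS (open row0); precharges=3
Acc 8: bank2 row2 -> MISS (open row2); precharges=4
Acc 9: bank2 row1 -> MISS (open row1); precharges=5
Acc 10: bank1 row4 -> HIT
Acc 11: bank2 row3 -> MISS (open row3); precharges=6
Acc 12: bank0 row0 -> HIT
Acc 13: bank0 row0 -> HIT
Acc 14: bank0 row3 -> MISS (open row3); precharges=7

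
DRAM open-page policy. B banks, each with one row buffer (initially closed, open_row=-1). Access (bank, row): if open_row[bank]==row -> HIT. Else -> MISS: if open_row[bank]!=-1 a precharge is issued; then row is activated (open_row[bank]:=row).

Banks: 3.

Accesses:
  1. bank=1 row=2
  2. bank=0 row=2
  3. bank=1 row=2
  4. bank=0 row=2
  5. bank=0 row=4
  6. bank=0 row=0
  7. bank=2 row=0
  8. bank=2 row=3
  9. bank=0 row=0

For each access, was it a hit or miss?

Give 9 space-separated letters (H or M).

Acc 1: bank1 row2 -> MISS (open row2); precharges=0
Acc 2: bank0 row2 -> MISS (open row2); precharges=0
Acc 3: bank1 row2 -> HIT
Acc 4: bank0 row2 -> HIT
Acc 5: bank0 row4 -> MISS (open row4); precharges=1
Acc 6: bank0 row0 -> MISS (open row0); precharges=2
Acc 7: bank2 row0 -> MISS (open row0); precharges=2
Acc 8: bank2 row3 -> MISS (open row3); precharges=3
Acc 9: bank0 row0 -> HIT

Answer: M M H H M M M M H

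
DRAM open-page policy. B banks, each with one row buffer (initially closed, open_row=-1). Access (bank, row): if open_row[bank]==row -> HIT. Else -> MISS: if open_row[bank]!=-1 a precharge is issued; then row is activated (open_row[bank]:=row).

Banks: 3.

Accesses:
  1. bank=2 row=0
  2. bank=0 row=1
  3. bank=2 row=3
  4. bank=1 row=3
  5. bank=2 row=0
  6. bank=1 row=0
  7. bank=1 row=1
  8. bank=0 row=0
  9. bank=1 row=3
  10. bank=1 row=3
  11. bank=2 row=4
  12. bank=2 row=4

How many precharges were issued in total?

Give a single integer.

Answer: 7

Derivation:
Acc 1: bank2 row0 -> MISS (open row0); precharges=0
Acc 2: bank0 row1 -> MISS (open row1); precharges=0
Acc 3: bank2 row3 -> MISS (open row3); precharges=1
Acc 4: bank1 row3 -> MISS (open row3); precharges=1
Acc 5: bank2 row0 -> MISS (open row0); precharges=2
Acc 6: bank1 row0 -> MISS (open row0); precharges=3
Acc 7: bank1 row1 -> MISS (open row1); precharges=4
Acc 8: bank0 row0 -> MISS (open row0); precharges=5
Acc 9: bank1 row3 -> MISS (open row3); precharges=6
Acc 10: bank1 row3 -> HIT
Acc 11: bank2 row4 -> MISS (open row4); precharges=7
Acc 12: bank2 row4 -> HIT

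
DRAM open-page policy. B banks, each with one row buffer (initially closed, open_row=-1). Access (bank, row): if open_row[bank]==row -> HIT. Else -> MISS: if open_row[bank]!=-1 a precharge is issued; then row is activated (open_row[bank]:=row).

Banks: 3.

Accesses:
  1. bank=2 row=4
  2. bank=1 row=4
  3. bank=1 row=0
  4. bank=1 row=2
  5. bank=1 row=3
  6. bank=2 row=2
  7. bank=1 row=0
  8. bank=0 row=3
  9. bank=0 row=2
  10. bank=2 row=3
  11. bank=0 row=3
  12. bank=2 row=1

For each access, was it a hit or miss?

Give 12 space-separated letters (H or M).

Answer: M M M M M M M M M M M M

Derivation:
Acc 1: bank2 row4 -> MISS (open row4); precharges=0
Acc 2: bank1 row4 -> MISS (open row4); precharges=0
Acc 3: bank1 row0 -> MISS (open row0); precharges=1
Acc 4: bank1 row2 -> MISS (open row2); precharges=2
Acc 5: bank1 row3 -> MISS (open row3); precharges=3
Acc 6: bank2 row2 -> MISS (open row2); precharges=4
Acc 7: bank1 row0 -> MISS (open row0); precharges=5
Acc 8: bank0 row3 -> MISS (open row3); precharges=5
Acc 9: bank0 row2 -> MISS (open row2); precharges=6
Acc 10: bank2 row3 -> MISS (open row3); precharges=7
Acc 11: bank0 row3 -> MISS (open row3); precharges=8
Acc 12: bank2 row1 -> MISS (open row1); precharges=9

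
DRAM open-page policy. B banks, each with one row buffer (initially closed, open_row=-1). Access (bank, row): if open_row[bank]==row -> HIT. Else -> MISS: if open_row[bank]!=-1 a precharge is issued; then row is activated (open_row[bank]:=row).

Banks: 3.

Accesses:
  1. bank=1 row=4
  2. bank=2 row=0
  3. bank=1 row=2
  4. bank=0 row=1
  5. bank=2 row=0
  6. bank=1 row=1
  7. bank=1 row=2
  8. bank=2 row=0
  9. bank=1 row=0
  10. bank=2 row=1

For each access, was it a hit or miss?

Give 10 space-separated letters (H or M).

Acc 1: bank1 row4 -> MISS (open row4); precharges=0
Acc 2: bank2 row0 -> MISS (open row0); precharges=0
Acc 3: bank1 row2 -> MISS (open row2); precharges=1
Acc 4: bank0 row1 -> MISS (open row1); precharges=1
Acc 5: bank2 row0 -> HIT
Acc 6: bank1 row1 -> MISS (open row1); precharges=2
Acc 7: bank1 row2 -> MISS (open row2); precharges=3
Acc 8: bank2 row0 -> HIT
Acc 9: bank1 row0 -> MISS (open row0); precharges=4
Acc 10: bank2 row1 -> MISS (open row1); precharges=5

Answer: M M M M H M M H M M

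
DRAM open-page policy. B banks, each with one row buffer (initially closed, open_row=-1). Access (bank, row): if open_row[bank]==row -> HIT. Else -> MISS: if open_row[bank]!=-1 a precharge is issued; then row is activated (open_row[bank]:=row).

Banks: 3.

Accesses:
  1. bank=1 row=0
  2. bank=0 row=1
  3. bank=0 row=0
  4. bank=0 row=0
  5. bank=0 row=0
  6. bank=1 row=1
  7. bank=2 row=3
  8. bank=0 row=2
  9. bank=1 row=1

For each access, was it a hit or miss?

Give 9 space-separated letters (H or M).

Acc 1: bank1 row0 -> MISS (open row0); precharges=0
Acc 2: bank0 row1 -> MISS (open row1); precharges=0
Acc 3: bank0 row0 -> MISS (open row0); precharges=1
Acc 4: bank0 row0 -> HIT
Acc 5: bank0 row0 -> HIT
Acc 6: bank1 row1 -> MISS (open row1); precharges=2
Acc 7: bank2 row3 -> MISS (open row3); precharges=2
Acc 8: bank0 row2 -> MISS (open row2); precharges=3
Acc 9: bank1 row1 -> HIT

Answer: M M M H H M M M H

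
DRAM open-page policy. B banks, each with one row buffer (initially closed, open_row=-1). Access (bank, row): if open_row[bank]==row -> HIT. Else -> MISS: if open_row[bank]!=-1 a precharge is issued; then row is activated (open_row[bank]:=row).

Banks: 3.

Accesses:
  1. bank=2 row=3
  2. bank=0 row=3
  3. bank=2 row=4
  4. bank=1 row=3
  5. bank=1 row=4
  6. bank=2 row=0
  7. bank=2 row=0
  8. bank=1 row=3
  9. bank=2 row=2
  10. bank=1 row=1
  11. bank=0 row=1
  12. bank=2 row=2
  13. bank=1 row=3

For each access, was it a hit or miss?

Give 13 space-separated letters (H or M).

Answer: M M M M M M H M M M M H M

Derivation:
Acc 1: bank2 row3 -> MISS (open row3); precharges=0
Acc 2: bank0 row3 -> MISS (open row3); precharges=0
Acc 3: bank2 row4 -> MISS (open row4); precharges=1
Acc 4: bank1 row3 -> MISS (open row3); precharges=1
Acc 5: bank1 row4 -> MISS (open row4); precharges=2
Acc 6: bank2 row0 -> MISS (open row0); precharges=3
Acc 7: bank2 row0 -> HIT
Acc 8: bank1 row3 -> MISS (open row3); precharges=4
Acc 9: bank2 row2 -> MISS (open row2); precharges=5
Acc 10: bank1 row1 -> MISS (open row1); precharges=6
Acc 11: bank0 row1 -> MISS (open row1); precharges=7
Acc 12: bank2 row2 -> HIT
Acc 13: bank1 row3 -> MISS (open row3); precharges=8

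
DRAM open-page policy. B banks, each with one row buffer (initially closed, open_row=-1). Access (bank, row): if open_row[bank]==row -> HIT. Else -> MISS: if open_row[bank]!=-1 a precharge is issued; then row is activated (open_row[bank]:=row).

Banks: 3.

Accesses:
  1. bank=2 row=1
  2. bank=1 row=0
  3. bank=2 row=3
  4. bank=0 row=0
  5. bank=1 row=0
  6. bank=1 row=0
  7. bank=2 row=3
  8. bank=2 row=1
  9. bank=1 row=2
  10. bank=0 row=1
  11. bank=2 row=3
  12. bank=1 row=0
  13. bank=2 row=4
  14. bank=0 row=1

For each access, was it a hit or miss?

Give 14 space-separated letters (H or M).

Answer: M M M M H H H M M M M M M H

Derivation:
Acc 1: bank2 row1 -> MISS (open row1); precharges=0
Acc 2: bank1 row0 -> MISS (open row0); precharges=0
Acc 3: bank2 row3 -> MISS (open row3); precharges=1
Acc 4: bank0 row0 -> MISS (open row0); precharges=1
Acc 5: bank1 row0 -> HIT
Acc 6: bank1 row0 -> HIT
Acc 7: bank2 row3 -> HIT
Acc 8: bank2 row1 -> MISS (open row1); precharges=2
Acc 9: bank1 row2 -> MISS (open row2); precharges=3
Acc 10: bank0 row1 -> MISS (open row1); precharges=4
Acc 11: bank2 row3 -> MISS (open row3); precharges=5
Acc 12: bank1 row0 -> MISS (open row0); precharges=6
Acc 13: bank2 row4 -> MISS (open row4); precharges=7
Acc 14: bank0 row1 -> HIT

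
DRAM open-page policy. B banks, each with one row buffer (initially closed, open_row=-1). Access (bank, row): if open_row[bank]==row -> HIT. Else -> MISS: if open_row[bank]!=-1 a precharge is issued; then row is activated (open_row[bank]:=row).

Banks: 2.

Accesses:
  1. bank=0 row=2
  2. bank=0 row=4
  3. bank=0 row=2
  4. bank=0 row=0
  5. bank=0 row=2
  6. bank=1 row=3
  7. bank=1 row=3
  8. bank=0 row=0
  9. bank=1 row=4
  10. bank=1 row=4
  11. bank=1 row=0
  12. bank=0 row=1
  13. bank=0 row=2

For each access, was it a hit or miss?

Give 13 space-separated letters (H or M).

Answer: M M M M M M H M M H M M M

Derivation:
Acc 1: bank0 row2 -> MISS (open row2); precharges=0
Acc 2: bank0 row4 -> MISS (open row4); precharges=1
Acc 3: bank0 row2 -> MISS (open row2); precharges=2
Acc 4: bank0 row0 -> MISS (open row0); precharges=3
Acc 5: bank0 row2 -> MISS (open row2); precharges=4
Acc 6: bank1 row3 -> MISS (open row3); precharges=4
Acc 7: bank1 row3 -> HIT
Acc 8: bank0 row0 -> MISS (open row0); precharges=5
Acc 9: bank1 row4 -> MISS (open row4); precharges=6
Acc 10: bank1 row4 -> HIT
Acc 11: bank1 row0 -> MISS (open row0); precharges=7
Acc 12: bank0 row1 -> MISS (open row1); precharges=8
Acc 13: bank0 row2 -> MISS (open row2); precharges=9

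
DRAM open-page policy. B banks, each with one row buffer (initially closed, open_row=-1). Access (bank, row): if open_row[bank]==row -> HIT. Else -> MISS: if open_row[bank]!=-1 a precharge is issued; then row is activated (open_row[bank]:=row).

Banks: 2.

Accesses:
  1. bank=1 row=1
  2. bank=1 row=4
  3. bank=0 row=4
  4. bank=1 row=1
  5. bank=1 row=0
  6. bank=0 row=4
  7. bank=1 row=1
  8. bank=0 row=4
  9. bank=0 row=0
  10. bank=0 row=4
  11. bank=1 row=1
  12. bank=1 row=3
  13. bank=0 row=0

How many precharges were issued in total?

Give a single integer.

Answer: 8

Derivation:
Acc 1: bank1 row1 -> MISS (open row1); precharges=0
Acc 2: bank1 row4 -> MISS (open row4); precharges=1
Acc 3: bank0 row4 -> MISS (open row4); precharges=1
Acc 4: bank1 row1 -> MISS (open row1); precharges=2
Acc 5: bank1 row0 -> MISS (open row0); precharges=3
Acc 6: bank0 row4 -> HIT
Acc 7: bank1 row1 -> MISS (open row1); precharges=4
Acc 8: bank0 row4 -> HIT
Acc 9: bank0 row0 -> MISS (open row0); precharges=5
Acc 10: bank0 row4 -> MISS (open row4); precharges=6
Acc 11: bank1 row1 -> HIT
Acc 12: bank1 row3 -> MISS (open row3); precharges=7
Acc 13: bank0 row0 -> MISS (open row0); precharges=8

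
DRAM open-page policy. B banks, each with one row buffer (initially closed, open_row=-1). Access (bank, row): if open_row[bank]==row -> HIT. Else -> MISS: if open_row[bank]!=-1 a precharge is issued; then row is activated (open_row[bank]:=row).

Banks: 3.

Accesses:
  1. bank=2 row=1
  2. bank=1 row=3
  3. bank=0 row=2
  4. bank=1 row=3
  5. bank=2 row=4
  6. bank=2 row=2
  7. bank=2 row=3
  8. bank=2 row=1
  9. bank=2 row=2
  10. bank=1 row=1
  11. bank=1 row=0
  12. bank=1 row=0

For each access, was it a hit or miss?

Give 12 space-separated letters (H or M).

Acc 1: bank2 row1 -> MISS (open row1); precharges=0
Acc 2: bank1 row3 -> MISS (open row3); precharges=0
Acc 3: bank0 row2 -> MISS (open row2); precharges=0
Acc 4: bank1 row3 -> HIT
Acc 5: bank2 row4 -> MISS (open row4); precharges=1
Acc 6: bank2 row2 -> MISS (open row2); precharges=2
Acc 7: bank2 row3 -> MISS (open row3); precharges=3
Acc 8: bank2 row1 -> MISS (open row1); precharges=4
Acc 9: bank2 row2 -> MISS (open row2); precharges=5
Acc 10: bank1 row1 -> MISS (open row1); precharges=6
Acc 11: bank1 row0 -> MISS (open row0); precharges=7
Acc 12: bank1 row0 -> HIT

Answer: M M M H M M M M M M M H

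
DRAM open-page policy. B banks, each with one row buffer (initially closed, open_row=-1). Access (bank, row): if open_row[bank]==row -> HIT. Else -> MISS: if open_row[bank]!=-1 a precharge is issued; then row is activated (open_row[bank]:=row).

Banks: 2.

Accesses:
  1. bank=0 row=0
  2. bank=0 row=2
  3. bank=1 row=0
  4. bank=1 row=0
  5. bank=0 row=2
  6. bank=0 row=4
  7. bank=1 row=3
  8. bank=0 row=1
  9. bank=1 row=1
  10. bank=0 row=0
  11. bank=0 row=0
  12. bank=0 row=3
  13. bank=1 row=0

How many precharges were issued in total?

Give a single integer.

Acc 1: bank0 row0 -> MISS (open row0); precharges=0
Acc 2: bank0 row2 -> MISS (open row2); precharges=1
Acc 3: bank1 row0 -> MISS (open row0); precharges=1
Acc 4: bank1 row0 -> HIT
Acc 5: bank0 row2 -> HIT
Acc 6: bank0 row4 -> MISS (open row4); precharges=2
Acc 7: bank1 row3 -> MISS (open row3); precharges=3
Acc 8: bank0 row1 -> MISS (open row1); precharges=4
Acc 9: bank1 row1 -> MISS (open row1); precharges=5
Acc 10: bank0 row0 -> MISS (open row0); precharges=6
Acc 11: bank0 row0 -> HIT
Acc 12: bank0 row3 -> MISS (open row3); precharges=7
Acc 13: bank1 row0 -> MISS (open row0); precharges=8

Answer: 8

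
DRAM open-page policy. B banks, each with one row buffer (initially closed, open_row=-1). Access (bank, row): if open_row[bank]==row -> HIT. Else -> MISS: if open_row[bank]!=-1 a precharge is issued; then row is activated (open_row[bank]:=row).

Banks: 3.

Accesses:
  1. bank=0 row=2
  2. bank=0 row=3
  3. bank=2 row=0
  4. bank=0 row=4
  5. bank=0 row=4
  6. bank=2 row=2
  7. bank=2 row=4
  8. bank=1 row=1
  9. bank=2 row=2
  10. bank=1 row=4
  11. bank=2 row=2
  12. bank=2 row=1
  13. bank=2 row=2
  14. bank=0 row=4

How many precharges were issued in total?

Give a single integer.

Answer: 8

Derivation:
Acc 1: bank0 row2 -> MISS (open row2); precharges=0
Acc 2: bank0 row3 -> MISS (open row3); precharges=1
Acc 3: bank2 row0 -> MISS (open row0); precharges=1
Acc 4: bank0 row4 -> MISS (open row4); precharges=2
Acc 5: bank0 row4 -> HIT
Acc 6: bank2 row2 -> MISS (open row2); precharges=3
Acc 7: bank2 row4 -> MISS (open row4); precharges=4
Acc 8: bank1 row1 -> MISS (open row1); precharges=4
Acc 9: bank2 row2 -> MISS (open row2); precharges=5
Acc 10: bank1 row4 -> MISS (open row4); precharges=6
Acc 11: bank2 row2 -> HIT
Acc 12: bank2 row1 -> MISS (open row1); precharges=7
Acc 13: bank2 row2 -> MISS (open row2); precharges=8
Acc 14: bank0 row4 -> HIT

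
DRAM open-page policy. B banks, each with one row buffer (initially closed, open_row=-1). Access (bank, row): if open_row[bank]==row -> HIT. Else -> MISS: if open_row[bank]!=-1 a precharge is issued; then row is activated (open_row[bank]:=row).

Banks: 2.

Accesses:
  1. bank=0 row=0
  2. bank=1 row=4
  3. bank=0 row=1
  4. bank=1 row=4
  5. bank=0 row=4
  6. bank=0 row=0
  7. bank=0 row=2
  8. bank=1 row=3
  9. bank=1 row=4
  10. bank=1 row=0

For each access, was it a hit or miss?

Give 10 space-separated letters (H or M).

Answer: M M M H M M M M M M

Derivation:
Acc 1: bank0 row0 -> MISS (open row0); precharges=0
Acc 2: bank1 row4 -> MISS (open row4); precharges=0
Acc 3: bank0 row1 -> MISS (open row1); precharges=1
Acc 4: bank1 row4 -> HIT
Acc 5: bank0 row4 -> MISS (open row4); precharges=2
Acc 6: bank0 row0 -> MISS (open row0); precharges=3
Acc 7: bank0 row2 -> MISS (open row2); precharges=4
Acc 8: bank1 row3 -> MISS (open row3); precharges=5
Acc 9: bank1 row4 -> MISS (open row4); precharges=6
Acc 10: bank1 row0 -> MISS (open row0); precharges=7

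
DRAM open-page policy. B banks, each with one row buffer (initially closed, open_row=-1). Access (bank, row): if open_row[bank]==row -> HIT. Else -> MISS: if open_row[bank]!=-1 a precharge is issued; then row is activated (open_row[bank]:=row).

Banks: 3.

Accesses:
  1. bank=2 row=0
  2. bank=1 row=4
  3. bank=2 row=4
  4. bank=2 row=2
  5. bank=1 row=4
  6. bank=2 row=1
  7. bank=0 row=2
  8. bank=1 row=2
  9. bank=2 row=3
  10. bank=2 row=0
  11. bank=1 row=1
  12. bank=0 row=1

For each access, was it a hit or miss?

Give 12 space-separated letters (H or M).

Answer: M M M M H M M M M M M M

Derivation:
Acc 1: bank2 row0 -> MISS (open row0); precharges=0
Acc 2: bank1 row4 -> MISS (open row4); precharges=0
Acc 3: bank2 row4 -> MISS (open row4); precharges=1
Acc 4: bank2 row2 -> MISS (open row2); precharges=2
Acc 5: bank1 row4 -> HIT
Acc 6: bank2 row1 -> MISS (open row1); precharges=3
Acc 7: bank0 row2 -> MISS (open row2); precharges=3
Acc 8: bank1 row2 -> MISS (open row2); precharges=4
Acc 9: bank2 row3 -> MISS (open row3); precharges=5
Acc 10: bank2 row0 -> MISS (open row0); precharges=6
Acc 11: bank1 row1 -> MISS (open row1); precharges=7
Acc 12: bank0 row1 -> MISS (open row1); precharges=8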